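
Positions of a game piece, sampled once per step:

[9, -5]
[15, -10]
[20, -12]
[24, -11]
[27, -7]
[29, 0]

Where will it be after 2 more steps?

Taking differences between consecutive positions: [+6, -5], [+5, -2], [+4, +1], [+3, +4], [+2, +7]. These grow by [-1, +3] each step.
step 6: [29, 0] + [+1, +10] → [30, 10]
step 7: [30, 10] + [+0, +13] → [30, 23]

[30, 23]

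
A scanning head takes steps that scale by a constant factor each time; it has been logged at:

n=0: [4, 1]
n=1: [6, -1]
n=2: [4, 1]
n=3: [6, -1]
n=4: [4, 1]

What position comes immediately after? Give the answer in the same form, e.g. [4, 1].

Consecutive displacements [+2, -2], [-2, +2], [+2, -2], [-2, +2] scale by a factor of -1 each step.
step 5: [4, 1] + [+2, -2] → [6, -1]

[6, -1]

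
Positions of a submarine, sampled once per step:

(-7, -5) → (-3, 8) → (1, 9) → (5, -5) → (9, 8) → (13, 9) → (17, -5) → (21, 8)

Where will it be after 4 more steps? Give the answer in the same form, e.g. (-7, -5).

First: linear, +4 per step → 37 at step 11.
Second: cycles through -5, 8, 9 every 3 steps. Step 11 lands at position 2 of the cycle → 9.

(37, 9)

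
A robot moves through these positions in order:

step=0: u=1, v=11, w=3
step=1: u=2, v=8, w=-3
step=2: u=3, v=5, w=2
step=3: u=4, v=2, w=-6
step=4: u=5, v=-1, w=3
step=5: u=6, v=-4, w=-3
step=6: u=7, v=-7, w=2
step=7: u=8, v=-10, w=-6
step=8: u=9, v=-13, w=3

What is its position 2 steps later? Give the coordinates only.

U: linear, +1 per step → 11 at step 10.
V: linear, -3 per step → -19 at step 10.
W: cycles through 3, -3, 2, -6 every 4 steps. Step 10 lands at position 2 of the cycle → 2.

u=11, v=-19, w=2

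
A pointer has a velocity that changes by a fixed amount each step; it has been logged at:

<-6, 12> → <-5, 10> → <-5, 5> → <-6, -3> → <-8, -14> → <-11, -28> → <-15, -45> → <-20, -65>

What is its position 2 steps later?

<-33, -114>

Successive displacements: <+1, -2>, <+0, -5>, <-1, -8>, <-2, -11>, <-3, -14>, <-4, -17>, <-5, -20> — each changes by <-1, -3>.
step 8: <-20, -65> + <-6, -23> → <-26, -88>
step 9: <-26, -88> + <-7, -26> → <-33, -114>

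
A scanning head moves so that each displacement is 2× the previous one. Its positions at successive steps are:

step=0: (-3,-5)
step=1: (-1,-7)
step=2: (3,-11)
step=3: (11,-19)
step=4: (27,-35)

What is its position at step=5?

The jumps are (+2,-2), (+4,-4), (+8,-8), (+16,-16) — a geometric progression with ratio 2.
step 5: (27,-35) + (+32,-32) → (59,-67)

(59,-67)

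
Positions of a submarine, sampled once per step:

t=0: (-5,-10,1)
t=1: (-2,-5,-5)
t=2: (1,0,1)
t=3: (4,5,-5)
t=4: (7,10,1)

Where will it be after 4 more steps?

(19,30,1)

The first coordinate changes by +3 each step, so at step 8 it is -5 + 8·(3) = 19.
The second coordinate changes by +5 each step, so at step 8 it is -10 + 8·(5) = 30.
The third coordinate repeats the cycle [1, -5] with period 2; step 8 mod 2 = 0, giving 1.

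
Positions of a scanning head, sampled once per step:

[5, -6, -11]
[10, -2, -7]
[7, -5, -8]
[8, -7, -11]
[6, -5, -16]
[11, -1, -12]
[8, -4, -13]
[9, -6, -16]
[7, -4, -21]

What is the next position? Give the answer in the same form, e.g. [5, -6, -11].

Step-to-step displacements: [+5, +4, +4], [-3, -3, -1], [+1, -2, -3], [-2, +2, -5], [+5, +4, +4], [-3, -3, -1], [+1, -2, -3], [-2, +2, -5] — a repeating cycle of length 4.
step 9: apply [+5, +4, +4] → [12, 0, -17]

[12, 0, -17]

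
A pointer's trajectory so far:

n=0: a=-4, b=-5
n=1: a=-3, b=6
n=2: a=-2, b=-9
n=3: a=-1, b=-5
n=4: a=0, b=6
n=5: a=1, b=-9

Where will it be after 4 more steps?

The a coordinate changes by +1 each step, so at step 9 it is -4 + 9·(1) = 5.
The b coordinate repeats the cycle [-5, 6, -9] with period 3; step 9 mod 3 = 0, giving -5.

a=5, b=-5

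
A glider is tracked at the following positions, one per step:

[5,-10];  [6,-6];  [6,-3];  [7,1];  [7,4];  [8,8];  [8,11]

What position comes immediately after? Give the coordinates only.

[9,15]

Differencing gives [+1,+4], [+0,+3], [+1,+4], [+0,+3], [+1,+4], [+0,+3]. This is the pattern [+1,+4], [+0,+3] repeated.
step 7: apply [+1,+4] → [9,15]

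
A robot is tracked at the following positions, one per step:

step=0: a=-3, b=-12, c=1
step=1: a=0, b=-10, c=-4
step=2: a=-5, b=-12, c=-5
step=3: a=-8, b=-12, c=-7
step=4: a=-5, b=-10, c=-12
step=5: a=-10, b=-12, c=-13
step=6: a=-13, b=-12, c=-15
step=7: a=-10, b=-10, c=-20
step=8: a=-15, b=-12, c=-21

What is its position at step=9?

The moves between consecutive positions are (+3, +2, -5), (-5, -2, -1), (-3, +0, -2), (+3, +2, -5), (-5, -2, -1), (-3, +0, -2), (+3, +2, -5), (-5, -2, -1); they repeat the 3-cycle [(+3, +2, -5), (-5, -2, -1), (-3, +0, -2)].
step 9: apply (-3, +0, -2) → a=-18, b=-12, c=-23

a=-18, b=-12, c=-23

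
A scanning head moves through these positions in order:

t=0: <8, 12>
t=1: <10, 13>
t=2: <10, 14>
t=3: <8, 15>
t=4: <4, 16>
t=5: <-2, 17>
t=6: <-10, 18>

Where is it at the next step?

Taking differences between consecutive positions: <+2, +1>, <+0, +1>, <-2, +1>, <-4, +1>, <-6, +1>, <-8, +1>. These grow by <-2, +0> each step.
step 7: <-10, 18> + <-10, +1> → <-20, 19>

<-20, 19>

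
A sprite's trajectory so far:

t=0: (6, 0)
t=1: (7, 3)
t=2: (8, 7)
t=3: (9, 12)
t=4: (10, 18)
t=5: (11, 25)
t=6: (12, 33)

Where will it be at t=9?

Successive displacements: (+1, +3), (+1, +4), (+1, +5), (+1, +6), (+1, +7), (+1, +8) — each changes by (+0, +1).
step 7: (12, 33) + (+1, +9) → (13, 42)
step 8: (13, 42) + (+1, +10) → (14, 52)
step 9: (14, 52) + (+1, +11) → (15, 63)

(15, 63)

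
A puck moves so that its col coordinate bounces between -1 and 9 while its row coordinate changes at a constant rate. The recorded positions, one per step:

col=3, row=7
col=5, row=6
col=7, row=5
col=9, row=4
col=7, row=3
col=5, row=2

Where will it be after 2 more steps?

col=1, row=0

The col coordinate reflects between -1 and 9, moving 2 per step.
  step 6: 5 → 3
  step 7: 3 → 1
The row coordinate changes by -1 each step: at step 7 it is 0.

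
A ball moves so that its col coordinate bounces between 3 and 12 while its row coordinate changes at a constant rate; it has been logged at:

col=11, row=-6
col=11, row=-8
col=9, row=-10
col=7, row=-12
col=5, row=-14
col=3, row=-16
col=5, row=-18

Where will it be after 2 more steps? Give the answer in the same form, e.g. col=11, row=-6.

The col coordinate reflects between 3 and 12, moving 2 per step.
  step 7: 5 → 7
  step 8: 7 → 9
The row coordinate changes by -2 each step: at step 8 it is -22.

col=9, row=-22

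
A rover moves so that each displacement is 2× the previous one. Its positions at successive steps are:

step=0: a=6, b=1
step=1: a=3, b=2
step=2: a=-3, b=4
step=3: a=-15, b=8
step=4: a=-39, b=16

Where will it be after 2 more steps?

Consecutive displacements (-3, +1), (-6, +2), (-12, +4), (-24, +8) scale by a factor of 2 each step.
step 5: a=-39, b=16 + (-48, +16) → a=-87, b=32
step 6: a=-87, b=32 + (-96, +32) → a=-183, b=64

a=-183, b=64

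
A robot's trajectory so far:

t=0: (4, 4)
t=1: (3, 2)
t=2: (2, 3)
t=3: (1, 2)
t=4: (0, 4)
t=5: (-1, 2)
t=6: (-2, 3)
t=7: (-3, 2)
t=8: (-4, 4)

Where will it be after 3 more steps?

(-7, 2)

First: linear, -1 per step → -7 at step 11.
Second: cycles through 4, 2, 3, 2 every 4 steps. Step 11 lands at position 3 of the cycle → 2.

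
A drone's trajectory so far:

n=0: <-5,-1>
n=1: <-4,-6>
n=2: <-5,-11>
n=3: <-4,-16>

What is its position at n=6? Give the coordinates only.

<-5,-31>

The first coordinate repeats the cycle [-5, -4] with period 2; step 6 mod 2 = 0, giving -5.
The second coordinate changes by -5 each step, so at step 6 it is -1 + 6·(-5) = -31.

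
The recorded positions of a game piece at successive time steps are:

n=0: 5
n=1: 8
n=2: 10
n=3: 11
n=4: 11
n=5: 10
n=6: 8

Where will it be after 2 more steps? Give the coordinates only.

1

Taking differences between consecutive positions: +3, +2, +1, +0, -1, -2. These grow by -1 each step.
step 7: 8 − 3 → 5
step 8: 5 − 4 → 1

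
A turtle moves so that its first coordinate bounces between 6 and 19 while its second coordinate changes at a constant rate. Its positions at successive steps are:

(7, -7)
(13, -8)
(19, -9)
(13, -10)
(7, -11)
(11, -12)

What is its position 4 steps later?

The first coordinate travels 6 per step and bounces off the walls at 6 and 19.
  step 6: 11 → 17
  step 7: 17 → 15
  step 8: 15 → 9
  step 9: 9 → 9
The second coordinate changes by -1 each step: at step 9 it is -16.

(9, -16)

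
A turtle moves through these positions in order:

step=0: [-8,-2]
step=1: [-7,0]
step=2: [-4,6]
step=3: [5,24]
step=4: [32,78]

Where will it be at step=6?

Step-to-step displacements: [+1,+2], [+3,+6], [+9,+18], [+27,+54]; each is 3× the previous.
step 5: [32,78] + [+81,+162] → [113,240]
step 6: [113,240] + [+243,+486] → [356,726]

[356,726]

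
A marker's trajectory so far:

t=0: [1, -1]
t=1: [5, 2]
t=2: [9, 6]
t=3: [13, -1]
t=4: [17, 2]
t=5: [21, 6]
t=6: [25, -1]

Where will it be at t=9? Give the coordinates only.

[37, -1]

The first coordinate changes by +4 each step, so at step 9 it is 1 + 9·(4) = 37.
The second coordinate repeats the cycle [-1, 2, 6] with period 3; step 9 mod 3 = 0, giving -1.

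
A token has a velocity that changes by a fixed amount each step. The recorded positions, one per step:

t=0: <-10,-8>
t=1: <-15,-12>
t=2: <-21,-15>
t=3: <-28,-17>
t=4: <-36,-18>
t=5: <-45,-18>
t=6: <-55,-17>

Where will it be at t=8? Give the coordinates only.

First differences are <-5,-4>, <-6,-3>, <-7,-2>, <-8,-1>, <-9,+0>, <-10,+1>; their common second difference is <-1,+1> (constant acceleration).
step 7: <-55,-17> + <-11,+2> → <-66,-15>
step 8: <-66,-15> + <-12,+3> → <-78,-12>

<-78,-12>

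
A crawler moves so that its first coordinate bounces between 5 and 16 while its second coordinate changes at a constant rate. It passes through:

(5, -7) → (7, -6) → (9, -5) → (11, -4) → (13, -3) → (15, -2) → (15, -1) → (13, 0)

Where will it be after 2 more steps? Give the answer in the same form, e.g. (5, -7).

The first coordinate reflects between 5 and 16, moving 2 per step.
  step 8: 13 → 11
  step 9: 11 → 9
The second coordinate changes by +1 each step: at step 9 it is 2.

(9, 2)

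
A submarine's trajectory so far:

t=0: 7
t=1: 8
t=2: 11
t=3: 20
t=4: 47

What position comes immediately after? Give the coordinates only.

The jumps are +1, +3, +9, +27 — a geometric progression with ratio 3.
step 5: 47 + 81 → 128

128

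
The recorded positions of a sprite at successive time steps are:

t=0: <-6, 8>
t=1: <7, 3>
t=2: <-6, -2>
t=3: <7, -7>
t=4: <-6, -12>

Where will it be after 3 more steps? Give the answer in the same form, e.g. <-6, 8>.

<7, -27>

First: cycles through -6, 7 every 2 steps. Step 7 lands at position 1 of the cycle → 7.
Second: linear, -5 per step → -27 at step 7.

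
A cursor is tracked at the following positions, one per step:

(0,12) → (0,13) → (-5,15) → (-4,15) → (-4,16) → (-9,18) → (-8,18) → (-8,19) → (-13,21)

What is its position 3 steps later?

Differencing gives (+0,+1), (-5,+2), (+1,+0), (+0,+1), (-5,+2), (+1,+0), (+0,+1), (-5,+2). This is the pattern (+0,+1), (-5,+2), (+1,+0) repeated.
step 9: apply (+1,+0) → (-12,21)
step 10: apply (+0,+1) → (-12,22)
step 11: apply (-5,+2) → (-17,24)

(-17,24)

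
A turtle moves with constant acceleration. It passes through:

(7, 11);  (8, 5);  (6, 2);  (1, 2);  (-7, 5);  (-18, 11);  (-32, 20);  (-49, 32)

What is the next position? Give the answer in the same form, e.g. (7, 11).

(-69, 47)

Taking differences between consecutive positions: (+1, -6), (-2, -3), (-5, +0), (-8, +3), (-11, +6), (-14, +9), (-17, +12). These grow by (-3, +3) each step.
step 8: (-49, 32) + (-20, +15) → (-69, 47)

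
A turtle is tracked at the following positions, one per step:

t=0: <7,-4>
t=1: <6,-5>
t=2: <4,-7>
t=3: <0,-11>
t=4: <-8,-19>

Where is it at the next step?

Step-to-step displacements: <-1,-1>, <-2,-2>, <-4,-4>, <-8,-8>; each is 2× the previous.
step 5: <-8,-19> + <-16,-16> → <-24,-35>

<-24,-35>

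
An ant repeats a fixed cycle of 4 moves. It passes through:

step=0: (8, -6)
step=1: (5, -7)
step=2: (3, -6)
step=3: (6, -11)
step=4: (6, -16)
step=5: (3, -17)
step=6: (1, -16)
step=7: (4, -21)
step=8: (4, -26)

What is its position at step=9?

Differencing gives (-3, -1), (-2, +1), (+3, -5), (+0, -5), (-3, -1), (-2, +1), (+3, -5), (+0, -5). This is the pattern (-3, -1), (-2, +1), (+3, -5), (+0, -5) repeated.
step 9: apply (-3, -1) → (1, -27)

(1, -27)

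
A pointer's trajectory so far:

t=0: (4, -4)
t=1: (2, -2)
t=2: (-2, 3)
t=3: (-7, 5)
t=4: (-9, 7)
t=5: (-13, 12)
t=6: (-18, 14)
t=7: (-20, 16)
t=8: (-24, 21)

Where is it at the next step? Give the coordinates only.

Differencing gives (-2, +2), (-4, +5), (-5, +2), (-2, +2), (-4, +5), (-5, +2), (-2, +2), (-4, +5). This is the pattern (-2, +2), (-4, +5), (-5, +2) repeated.
step 9: apply (-5, +2) → (-29, 23)

(-29, 23)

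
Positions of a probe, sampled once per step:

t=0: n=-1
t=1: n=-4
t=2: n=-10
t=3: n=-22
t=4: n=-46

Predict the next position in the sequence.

The jumps are -3, -6, -12, -24 — a geometric progression with ratio 2.
step 5: -46 − 48 → n=-94

n=-94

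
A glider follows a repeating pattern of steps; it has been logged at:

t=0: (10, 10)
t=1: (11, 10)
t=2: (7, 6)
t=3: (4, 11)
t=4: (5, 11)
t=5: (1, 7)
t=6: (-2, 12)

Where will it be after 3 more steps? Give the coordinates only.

(-8, 13)

Step-to-step displacements: (+1, +0), (-4, -4), (-3, +5), (+1, +0), (-4, -4), (-3, +5) — a repeating cycle of length 3.
step 7: apply (+1, +0) → (-1, 12)
step 8: apply (-4, -4) → (-5, 8)
step 9: apply (-3, +5) → (-8, 13)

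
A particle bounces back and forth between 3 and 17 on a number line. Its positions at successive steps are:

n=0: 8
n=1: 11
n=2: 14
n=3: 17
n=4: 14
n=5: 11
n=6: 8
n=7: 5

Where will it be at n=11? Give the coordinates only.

13

The value travels 3 per step and bounces off the walls at 3 and 17.
  step 8: 5 → 4
  step 9: 4 → 7
  step 10: 7 → 10
  step 11: 10 → 13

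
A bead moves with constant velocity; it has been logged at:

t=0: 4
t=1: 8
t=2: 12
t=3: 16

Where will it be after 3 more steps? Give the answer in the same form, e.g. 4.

28

The position changes by +4 every step.
step 4: 16 + 4 → 20
step 5: 20 + 4 → 24
step 6: 24 + 4 → 28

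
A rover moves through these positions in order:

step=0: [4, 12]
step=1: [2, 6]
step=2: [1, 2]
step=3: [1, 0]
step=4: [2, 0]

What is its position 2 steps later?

[7, 6]

First differences are [-2, -6], [-1, -4], [+0, -2], [+1, +0]; their common second difference is [+1, +2] (constant acceleration).
step 5: [2, 0] + [+2, +2] → [4, 2]
step 6: [4, 2] + [+3, +4] → [7, 6]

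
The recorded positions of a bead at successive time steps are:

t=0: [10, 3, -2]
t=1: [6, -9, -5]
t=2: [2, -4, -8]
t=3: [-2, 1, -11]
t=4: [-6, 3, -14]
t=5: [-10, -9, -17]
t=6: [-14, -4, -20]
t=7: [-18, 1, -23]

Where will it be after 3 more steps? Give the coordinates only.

First: linear, -4 per step → -30 at step 10.
Second: cycles through 3, -9, -4, 1 every 4 steps. Step 10 lands at position 2 of the cycle → -4.
Third: linear, -3 per step → -32 at step 10.

[-30, -4, -32]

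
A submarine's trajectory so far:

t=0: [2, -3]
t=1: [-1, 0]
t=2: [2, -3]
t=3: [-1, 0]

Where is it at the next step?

The jumps are [-3, +3], [+3, -3], [-3, +3] — a geometric progression with ratio -1.
step 4: [-1, 0] + [+3, -3] → [2, -3]

[2, -3]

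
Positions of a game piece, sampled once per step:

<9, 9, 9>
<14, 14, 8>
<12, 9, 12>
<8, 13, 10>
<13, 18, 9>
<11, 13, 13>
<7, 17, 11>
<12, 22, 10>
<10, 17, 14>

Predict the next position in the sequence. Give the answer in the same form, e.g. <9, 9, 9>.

<6, 21, 12>

The moves between consecutive positions are <+5, +5, -1>, <-2, -5, +4>, <-4, +4, -2>, <+5, +5, -1>, <-2, -5, +4>, <-4, +4, -2>, <+5, +5, -1>, <-2, -5, +4>; they repeat the 3-cycle [<+5, +5, -1>, <-2, -5, +4>, <-4, +4, -2>].
step 9: apply <-4, +4, -2> → <6, 21, 12>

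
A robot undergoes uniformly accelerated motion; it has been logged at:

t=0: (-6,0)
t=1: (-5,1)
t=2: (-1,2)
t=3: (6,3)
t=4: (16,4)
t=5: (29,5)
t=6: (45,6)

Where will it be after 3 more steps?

Taking differences between consecutive positions: (+1,+1), (+4,+1), (+7,+1), (+10,+1), (+13,+1), (+16,+1). These grow by (+3,+0) each step.
step 7: (45,6) + (+19,+1) → (64,7)
step 8: (64,7) + (+22,+1) → (86,8)
step 9: (86,8) + (+25,+1) → (111,9)

(111,9)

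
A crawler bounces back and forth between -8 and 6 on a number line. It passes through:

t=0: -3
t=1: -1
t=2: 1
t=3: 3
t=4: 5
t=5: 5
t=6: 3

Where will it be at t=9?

-3

The value reflects between -8 and 6, moving 2 per step.
  step 7: 3 → 1
  step 8: 1 → -1
  step 9: -1 → -3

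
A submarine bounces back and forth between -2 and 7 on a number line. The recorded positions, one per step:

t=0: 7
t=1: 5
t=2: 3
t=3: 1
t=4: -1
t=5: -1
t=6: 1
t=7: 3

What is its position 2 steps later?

7

The value reflects between -2 and 7, moving 2 per step.
  step 8: 3 → 5
  step 9: 5 → 7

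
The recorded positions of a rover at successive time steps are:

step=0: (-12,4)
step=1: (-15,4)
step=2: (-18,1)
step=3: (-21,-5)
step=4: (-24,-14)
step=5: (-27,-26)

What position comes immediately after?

First differences are (-3,+0), (-3,-3), (-3,-6), (-3,-9), (-3,-12); their common second difference is (+0,-3) (constant acceleration).
step 6: (-27,-26) + (-3,-15) → (-30,-41)

(-30,-41)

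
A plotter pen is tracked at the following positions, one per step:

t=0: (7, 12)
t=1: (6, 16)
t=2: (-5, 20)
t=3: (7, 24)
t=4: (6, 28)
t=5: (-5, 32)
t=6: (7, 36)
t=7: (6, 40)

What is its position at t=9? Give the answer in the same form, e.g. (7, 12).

(7, 48)

The first coordinate repeats the cycle [7, 6, -5] with period 3; step 9 mod 3 = 0, giving 7.
The second coordinate changes by +4 each step, so at step 9 it is 12 + 9·(4) = 48.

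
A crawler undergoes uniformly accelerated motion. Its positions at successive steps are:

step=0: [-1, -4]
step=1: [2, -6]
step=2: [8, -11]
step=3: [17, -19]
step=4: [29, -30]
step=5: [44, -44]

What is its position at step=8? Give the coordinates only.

Successive displacements: [+3, -2], [+6, -5], [+9, -8], [+12, -11], [+15, -14] — each changes by [+3, -3].
step 6: [44, -44] + [+18, -17] → [62, -61]
step 7: [62, -61] + [+21, -20] → [83, -81]
step 8: [83, -81] + [+24, -23] → [107, -104]

[107, -104]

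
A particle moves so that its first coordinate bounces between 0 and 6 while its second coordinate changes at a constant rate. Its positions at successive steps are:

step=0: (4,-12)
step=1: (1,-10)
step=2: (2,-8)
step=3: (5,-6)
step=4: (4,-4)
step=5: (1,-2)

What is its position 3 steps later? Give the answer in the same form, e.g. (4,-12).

(4,4)

The first coordinate travels 3 per step and bounces off the walls at 0 and 6.
  step 6: 1 → 2
  step 7: 2 → 5
  step 8: 5 → 4
The second coordinate changes by +2 each step: at step 8 it is 4.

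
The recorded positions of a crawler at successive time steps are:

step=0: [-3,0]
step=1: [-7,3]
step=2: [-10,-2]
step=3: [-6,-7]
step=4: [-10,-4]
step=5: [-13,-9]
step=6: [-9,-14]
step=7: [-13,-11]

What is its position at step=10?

The moves between consecutive positions are [-4,+3], [-3,-5], [+4,-5], [-4,+3], [-3,-5], [+4,-5], [-4,+3]; they repeat the 3-cycle [[-4,+3], [-3,-5], [+4,-5]].
step 8: apply [-3,-5] → [-16,-16]
step 9: apply [+4,-5] → [-12,-21]
step 10: apply [-4,+3] → [-16,-18]

[-16,-18]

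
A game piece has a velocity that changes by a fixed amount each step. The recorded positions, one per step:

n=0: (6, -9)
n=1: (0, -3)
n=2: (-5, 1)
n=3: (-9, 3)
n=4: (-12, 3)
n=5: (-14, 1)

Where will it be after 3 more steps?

(-14, -17)

First differences are (-6, +6), (-5, +4), (-4, +2), (-3, +0), (-2, -2); their common second difference is (+1, -2) (constant acceleration).
step 6: (-14, 1) + (-1, -4) → (-15, -3)
step 7: (-15, -3) + (+0, -6) → (-15, -9)
step 8: (-15, -9) + (+1, -8) → (-14, -17)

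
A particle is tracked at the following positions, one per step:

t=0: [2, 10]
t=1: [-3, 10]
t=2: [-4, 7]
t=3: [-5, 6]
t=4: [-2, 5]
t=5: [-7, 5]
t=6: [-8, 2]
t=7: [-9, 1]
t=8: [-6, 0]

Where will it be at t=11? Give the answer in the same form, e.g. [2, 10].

Step-to-step displacements: [-5, +0], [-1, -3], [-1, -1], [+3, -1], [-5, +0], [-1, -3], [-1, -1], [+3, -1] — a repeating cycle of length 4.
step 9: apply [-5, +0] → [-11, 0]
step 10: apply [-1, -3] → [-12, -3]
step 11: apply [-1, -1] → [-13, -4]

[-13, -4]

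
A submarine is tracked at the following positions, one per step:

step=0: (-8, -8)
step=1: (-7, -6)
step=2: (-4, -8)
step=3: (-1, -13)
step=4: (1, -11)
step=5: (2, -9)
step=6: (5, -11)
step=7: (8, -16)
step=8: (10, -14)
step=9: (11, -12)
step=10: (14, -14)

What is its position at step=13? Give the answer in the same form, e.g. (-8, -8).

Differencing gives (+1, +2), (+3, -2), (+3, -5), (+2, +2), (+1, +2), (+3, -2), (+3, -5), (+2, +2), (+1, +2), (+3, -2). This is the pattern (+1, +2), (+3, -2), (+3, -5), (+2, +2) repeated.
step 11: apply (+3, -5) → (17, -19)
step 12: apply (+2, +2) → (19, -17)
step 13: apply (+1, +2) → (20, -15)

(20, -15)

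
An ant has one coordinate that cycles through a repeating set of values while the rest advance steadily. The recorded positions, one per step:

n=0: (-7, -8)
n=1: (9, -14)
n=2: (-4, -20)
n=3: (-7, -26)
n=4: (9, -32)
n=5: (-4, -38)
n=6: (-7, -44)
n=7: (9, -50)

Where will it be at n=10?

First: cycles through -7, 9, -4 every 3 steps. Step 10 lands at position 1 of the cycle → 9.
Second: linear, -6 per step → -68 at step 10.

(9, -68)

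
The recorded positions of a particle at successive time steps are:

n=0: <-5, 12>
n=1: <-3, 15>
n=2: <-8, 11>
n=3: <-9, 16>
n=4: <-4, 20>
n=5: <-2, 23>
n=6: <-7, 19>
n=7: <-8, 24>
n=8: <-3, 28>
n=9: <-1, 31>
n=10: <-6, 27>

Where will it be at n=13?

Step-to-step displacements: <+2, +3>, <-5, -4>, <-1, +5>, <+5, +4>, <+2, +3>, <-5, -4>, <-1, +5>, <+5, +4>, <+2, +3>, <-5, -4> — a repeating cycle of length 4.
step 11: apply <-1, +5> → <-7, 32>
step 12: apply <+5, +4> → <-2, 36>
step 13: apply <+2, +3> → <0, 39>

<0, 39>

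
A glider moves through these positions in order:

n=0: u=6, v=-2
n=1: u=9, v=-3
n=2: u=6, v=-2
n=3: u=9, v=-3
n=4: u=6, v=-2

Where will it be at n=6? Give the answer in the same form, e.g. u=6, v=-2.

Consecutive displacements (+3, -1), (-3, +1), (+3, -1), (-3, +1) scale by a factor of -1 each step.
step 5: u=6, v=-2 + (+3, -1) → u=9, v=-3
step 6: u=9, v=-3 + (-3, +1) → u=6, v=-2

u=6, v=-2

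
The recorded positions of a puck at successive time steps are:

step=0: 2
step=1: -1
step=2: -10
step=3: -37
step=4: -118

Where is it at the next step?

-361

The jumps are -3, -9, -27, -81 — a geometric progression with ratio 3.
step 5: -118 − 243 → -361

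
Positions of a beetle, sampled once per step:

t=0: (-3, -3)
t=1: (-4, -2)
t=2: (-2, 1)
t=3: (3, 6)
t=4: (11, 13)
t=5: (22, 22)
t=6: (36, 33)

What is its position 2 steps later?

Taking differences between consecutive positions: (-1, +1), (+2, +3), (+5, +5), (+8, +7), (+11, +9), (+14, +11). These grow by (+3, +2) each step.
step 7: (36, 33) + (+17, +13) → (53, 46)
step 8: (53, 46) + (+20, +15) → (73, 61)

(73, 61)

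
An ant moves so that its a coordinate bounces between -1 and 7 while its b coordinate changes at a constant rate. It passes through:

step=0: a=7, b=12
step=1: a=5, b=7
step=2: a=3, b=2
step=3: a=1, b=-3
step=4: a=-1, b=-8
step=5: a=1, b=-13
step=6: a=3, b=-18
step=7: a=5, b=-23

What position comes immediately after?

a=7, b=-28

The a coordinate travels 2 per step and bounces off the walls at -1 and 7.
  step 8: 5 → 7
The b coordinate changes by -5 each step: at step 8 it is -28.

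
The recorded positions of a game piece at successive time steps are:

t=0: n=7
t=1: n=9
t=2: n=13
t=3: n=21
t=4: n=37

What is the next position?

n=69

The jumps are +2, +4, +8, +16 — a geometric progression with ratio 2.
step 5: 37 + 32 → n=69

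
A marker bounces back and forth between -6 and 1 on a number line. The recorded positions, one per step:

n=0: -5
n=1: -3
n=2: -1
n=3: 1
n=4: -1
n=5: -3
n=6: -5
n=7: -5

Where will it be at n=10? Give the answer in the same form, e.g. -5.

The value reflects between -6 and 1, moving 2 per step.
  step 8: -5 → -3
  step 9: -3 → -1
  step 10: -1 → 1

1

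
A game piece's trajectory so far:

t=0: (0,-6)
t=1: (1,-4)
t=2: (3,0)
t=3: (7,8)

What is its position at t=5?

Step-to-step displacements: (+1,+2), (+2,+4), (+4,+8); each is 2× the previous.
step 4: (7,8) + (+8,+16) → (15,24)
step 5: (15,24) + (+16,+32) → (31,56)

(31,56)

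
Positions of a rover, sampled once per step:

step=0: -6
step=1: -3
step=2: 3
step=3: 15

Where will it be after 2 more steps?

The jumps are +3, +6, +12 — a geometric progression with ratio 2.
step 4: 15 + 24 → 39
step 5: 39 + 48 → 87

87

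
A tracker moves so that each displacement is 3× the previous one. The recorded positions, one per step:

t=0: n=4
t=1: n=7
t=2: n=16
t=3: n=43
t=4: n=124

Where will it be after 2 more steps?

Consecutive displacements +3, +9, +27, +81 scale by a factor of 3 each step.
step 5: 124 + 243 → n=367
step 6: 367 + 729 → n=1096

n=1096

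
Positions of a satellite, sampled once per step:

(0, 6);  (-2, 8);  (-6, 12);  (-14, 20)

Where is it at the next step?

The jumps are (-2, +2), (-4, +4), (-8, +8) — a geometric progression with ratio 2.
step 4: (-14, 20) + (-16, +16) → (-30, 36)

(-30, 36)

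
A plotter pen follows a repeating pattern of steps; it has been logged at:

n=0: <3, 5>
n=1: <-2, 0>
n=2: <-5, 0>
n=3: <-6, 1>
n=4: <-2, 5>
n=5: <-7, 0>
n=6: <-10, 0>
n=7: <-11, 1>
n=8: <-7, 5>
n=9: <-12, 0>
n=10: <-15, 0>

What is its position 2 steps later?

Step-to-step displacements: <-5, -5>, <-3, +0>, <-1, +1>, <+4, +4>, <-5, -5>, <-3, +0>, <-1, +1>, <+4, +4>, <-5, -5>, <-3, +0> — a repeating cycle of length 4.
step 11: apply <-1, +1> → <-16, 1>
step 12: apply <+4, +4> → <-12, 5>

<-12, 5>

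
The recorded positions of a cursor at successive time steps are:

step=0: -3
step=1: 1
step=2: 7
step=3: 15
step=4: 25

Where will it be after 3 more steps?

Successive displacements: +4, +6, +8, +10 — each changes by +2.
step 5: 25 + 12 → 37
step 6: 37 + 14 → 51
step 7: 51 + 16 → 67

67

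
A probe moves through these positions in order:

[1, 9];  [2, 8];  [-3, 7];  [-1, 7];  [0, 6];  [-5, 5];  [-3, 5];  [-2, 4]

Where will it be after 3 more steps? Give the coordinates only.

[-4, 2]

Step-to-step displacements: [+1, -1], [-5, -1], [+2, +0], [+1, -1], [-5, -1], [+2, +0], [+1, -1] — a repeating cycle of length 3.
step 8: apply [-5, -1] → [-7, 3]
step 9: apply [+2, +0] → [-5, 3]
step 10: apply [+1, -1] → [-4, 2]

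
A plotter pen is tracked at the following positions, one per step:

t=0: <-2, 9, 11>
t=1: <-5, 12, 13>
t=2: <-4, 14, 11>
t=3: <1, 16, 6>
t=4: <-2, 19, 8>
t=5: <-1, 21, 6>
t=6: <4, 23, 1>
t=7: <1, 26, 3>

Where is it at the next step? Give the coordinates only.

The moves between consecutive positions are <-3, +3, +2>, <+1, +2, -2>, <+5, +2, -5>, <-3, +3, +2>, <+1, +2, -2>, <+5, +2, -5>, <-3, +3, +2>; they repeat the 3-cycle [<-3, +3, +2>, <+1, +2, -2>, <+5, +2, -5>].
step 8: apply <+1, +2, -2> → <2, 28, 1>

<2, 28, 1>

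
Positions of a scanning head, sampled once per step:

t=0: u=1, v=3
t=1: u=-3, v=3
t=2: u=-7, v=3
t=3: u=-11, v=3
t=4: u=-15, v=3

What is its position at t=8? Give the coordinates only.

u=-31, v=3

Constant displacement of (-4,+0) per step.
step 5: u=-15, v=3 + (-4,+0) → u=-19, v=3
step 6: u=-19, v=3 + (-4,+0) → u=-23, v=3
step 7: u=-23, v=3 + (-4,+0) → u=-27, v=3
step 8: u=-27, v=3 + (-4,+0) → u=-31, v=3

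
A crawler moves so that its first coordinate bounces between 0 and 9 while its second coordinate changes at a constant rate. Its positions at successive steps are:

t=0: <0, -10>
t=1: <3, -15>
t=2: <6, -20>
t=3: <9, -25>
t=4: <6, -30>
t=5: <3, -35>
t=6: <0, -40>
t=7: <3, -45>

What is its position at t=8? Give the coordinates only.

<6, -50>

The first coordinate reflects between 0 and 9, moving 3 per step.
  step 8: 3 → 6
The second coordinate changes by -5 each step: at step 8 it is -50.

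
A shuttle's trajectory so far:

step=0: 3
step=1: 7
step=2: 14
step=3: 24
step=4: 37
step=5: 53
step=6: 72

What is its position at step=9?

147

Taking differences between consecutive positions: +4, +7, +10, +13, +16, +19. These grow by +3 each step.
step 7: 72 + 22 → 94
step 8: 94 + 25 → 119
step 9: 119 + 28 → 147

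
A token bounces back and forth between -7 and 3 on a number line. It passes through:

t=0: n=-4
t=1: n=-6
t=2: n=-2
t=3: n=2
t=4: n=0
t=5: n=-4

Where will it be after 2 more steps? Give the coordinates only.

n=-2

The value travels 4 per step and bounces off the walls at -7 and 3.
  step 6: -4 → -6
  step 7: -6 → -2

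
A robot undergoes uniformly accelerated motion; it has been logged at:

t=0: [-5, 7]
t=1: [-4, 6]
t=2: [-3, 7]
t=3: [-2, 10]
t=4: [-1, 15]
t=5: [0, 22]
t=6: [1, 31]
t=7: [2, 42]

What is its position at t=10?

Successive displacements: [+1, -1], [+1, +1], [+1, +3], [+1, +5], [+1, +7], [+1, +9], [+1, +11] — each changes by [+0, +2].
step 8: [2, 42] + [+1, +13] → [3, 55]
step 9: [3, 55] + [+1, +15] → [4, 70]
step 10: [4, 70] + [+1, +17] → [5, 87]

[5, 87]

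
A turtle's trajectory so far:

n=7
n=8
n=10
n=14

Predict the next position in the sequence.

Step-to-step displacements: +1, +2, +4; each is 2× the previous.
step 4: 14 + 8 → n=22

n=22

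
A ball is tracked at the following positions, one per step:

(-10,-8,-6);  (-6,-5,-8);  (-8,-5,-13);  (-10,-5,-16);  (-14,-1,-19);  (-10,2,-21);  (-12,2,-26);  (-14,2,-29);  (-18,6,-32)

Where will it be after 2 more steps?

The moves between consecutive positions are (+4,+3,-2), (-2,+0,-5), (-2,+0,-3), (-4,+4,-3), (+4,+3,-2), (-2,+0,-5), (-2,+0,-3), (-4,+4,-3); they repeat the 4-cycle [(+4,+3,-2), (-2,+0,-5), (-2,+0,-3), (-4,+4,-3)].
step 9: apply (+4,+3,-2) → (-14,9,-34)
step 10: apply (-2,+0,-5) → (-16,9,-39)

(-16,9,-39)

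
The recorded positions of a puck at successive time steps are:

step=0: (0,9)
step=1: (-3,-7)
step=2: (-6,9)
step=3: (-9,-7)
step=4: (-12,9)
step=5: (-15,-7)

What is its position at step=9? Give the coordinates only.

(-27,-7)

First: linear, -3 per step → -27 at step 9.
Second: cycles through 9, -7 every 2 steps. Step 9 lands at position 1 of the cycle → -7.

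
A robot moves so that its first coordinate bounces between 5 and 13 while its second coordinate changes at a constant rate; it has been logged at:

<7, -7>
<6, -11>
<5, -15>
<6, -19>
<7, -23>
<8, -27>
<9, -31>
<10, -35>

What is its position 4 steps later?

<12, -51>

The first coordinate travels 1 per step and bounces off the walls at 5 and 13.
  step 8: 10 → 11
  step 9: 11 → 12
  step 10: 12 → 13
  step 11: 13 → 12
The second coordinate changes by -4 each step: at step 11 it is -51.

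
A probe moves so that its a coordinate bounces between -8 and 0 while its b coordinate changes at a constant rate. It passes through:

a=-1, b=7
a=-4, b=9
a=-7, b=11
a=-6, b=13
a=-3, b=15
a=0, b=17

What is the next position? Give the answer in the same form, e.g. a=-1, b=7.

a=-3, b=19

The a coordinate travels 3 per step and bounces off the walls at -8 and 0.
  step 6: 0 → -3
The b coordinate changes by +2 each step: at step 6 it is 19.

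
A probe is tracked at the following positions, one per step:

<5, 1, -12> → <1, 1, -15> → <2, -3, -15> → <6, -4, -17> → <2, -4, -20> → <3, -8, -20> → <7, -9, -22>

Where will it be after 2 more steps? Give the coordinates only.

The moves between consecutive positions are <-4, +0, -3>, <+1, -4, +0>, <+4, -1, -2>, <-4, +0, -3>, <+1, -4, +0>, <+4, -1, -2>; they repeat the 3-cycle [<-4, +0, -3>, <+1, -4, +0>, <+4, -1, -2>].
step 7: apply <-4, +0, -3> → <3, -9, -25>
step 8: apply <+1, -4, +0> → <4, -13, -25>

<4, -13, -25>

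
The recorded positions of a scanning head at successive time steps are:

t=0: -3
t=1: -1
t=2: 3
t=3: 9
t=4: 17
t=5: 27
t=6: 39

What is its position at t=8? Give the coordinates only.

69

Taking differences between consecutive positions: +2, +4, +6, +8, +10, +12. These grow by +2 each step.
step 7: 39 + 14 → 53
step 8: 53 + 16 → 69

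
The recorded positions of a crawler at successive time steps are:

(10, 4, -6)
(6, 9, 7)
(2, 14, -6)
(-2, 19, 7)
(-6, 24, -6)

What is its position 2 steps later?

(-14, 34, -6)

First: linear, -4 per step → -14 at step 6.
Second: linear, +5 per step → 34 at step 6.
Third: cycles through -6, 7 every 2 steps. Step 6 lands at position 0 of the cycle → -6.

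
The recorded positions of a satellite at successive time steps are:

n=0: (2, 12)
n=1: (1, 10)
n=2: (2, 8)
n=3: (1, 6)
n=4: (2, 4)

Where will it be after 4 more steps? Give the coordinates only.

(2, -4)

The first coordinate repeats the cycle [2, 1] with period 2; step 8 mod 2 = 0, giving 2.
The second coordinate changes by -2 each step, so at step 8 it is 12 + 8·(-2) = -4.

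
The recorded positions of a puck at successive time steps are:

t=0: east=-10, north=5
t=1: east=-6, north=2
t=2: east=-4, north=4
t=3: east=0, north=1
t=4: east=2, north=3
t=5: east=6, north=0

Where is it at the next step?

Differencing gives (+4, -3), (+2, +2), (+4, -3), (+2, +2), (+4, -3). This is the pattern (+4, -3), (+2, +2) repeated.
step 6: apply (+2, +2) → east=8, north=2

east=8, north=2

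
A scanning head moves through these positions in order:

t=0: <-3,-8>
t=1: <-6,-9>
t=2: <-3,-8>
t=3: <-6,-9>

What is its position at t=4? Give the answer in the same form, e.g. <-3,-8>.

Step-to-step displacements: <-3,-1>, <+3,+1>, <-3,-1>; each is -1× the previous.
step 4: <-6,-9> + <+3,+1> → <-3,-8>

<-3,-8>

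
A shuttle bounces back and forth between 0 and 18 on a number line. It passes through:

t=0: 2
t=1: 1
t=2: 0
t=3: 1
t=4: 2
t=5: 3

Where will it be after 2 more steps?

The value reflects between 0 and 18, moving 1 per step.
  step 6: 3 → 4
  step 7: 4 → 5

5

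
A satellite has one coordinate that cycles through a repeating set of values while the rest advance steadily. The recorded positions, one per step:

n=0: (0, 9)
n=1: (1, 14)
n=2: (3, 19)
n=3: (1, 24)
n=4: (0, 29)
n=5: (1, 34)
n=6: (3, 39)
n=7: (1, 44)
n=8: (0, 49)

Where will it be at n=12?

First: cycles through 0, 1, 3, 1 every 4 steps. Step 12 lands at position 0 of the cycle → 0.
Second: linear, +5 per step → 69 at step 12.

(0, 69)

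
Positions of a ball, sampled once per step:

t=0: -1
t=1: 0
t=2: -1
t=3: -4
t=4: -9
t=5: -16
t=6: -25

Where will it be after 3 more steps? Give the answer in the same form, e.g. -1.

First differences are +1, -1, -3, -5, -7, -9; their common second difference is -2 (constant acceleration).
step 7: -25 − 11 → -36
step 8: -36 − 13 → -49
step 9: -49 − 15 → -64

-64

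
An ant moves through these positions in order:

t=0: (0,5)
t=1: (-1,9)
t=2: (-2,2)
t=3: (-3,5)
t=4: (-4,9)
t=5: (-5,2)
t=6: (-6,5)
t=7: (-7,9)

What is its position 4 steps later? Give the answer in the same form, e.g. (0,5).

The first coordinate changes by -1 each step, so at step 11 it is 0 + 11·(-1) = -11.
The second coordinate repeats the cycle [5, 9, 2] with period 3; step 11 mod 3 = 2, giving 2.

(-11,2)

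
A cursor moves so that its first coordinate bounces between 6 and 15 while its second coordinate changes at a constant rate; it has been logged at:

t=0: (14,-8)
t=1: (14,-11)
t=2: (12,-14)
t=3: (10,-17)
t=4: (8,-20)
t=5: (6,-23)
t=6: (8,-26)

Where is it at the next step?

(10,-29)

The first coordinate reflects between 6 and 15, moving 2 per step.
  step 7: 8 → 10
The second coordinate changes by -3 each step: at step 7 it is -29.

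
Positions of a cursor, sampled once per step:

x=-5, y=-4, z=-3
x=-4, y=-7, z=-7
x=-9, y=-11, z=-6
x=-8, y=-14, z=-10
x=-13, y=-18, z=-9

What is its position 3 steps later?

The moves between consecutive positions are (+1, -3, -4), (-5, -4, +1), (+1, -3, -4), (-5, -4, +1); they repeat the 2-cycle [(+1, -3, -4), (-5, -4, +1)].
step 5: apply (+1, -3, -4) → x=-12, y=-21, z=-13
step 6: apply (-5, -4, +1) → x=-17, y=-25, z=-12
step 7: apply (+1, -3, -4) → x=-16, y=-28, z=-16

x=-16, y=-28, z=-16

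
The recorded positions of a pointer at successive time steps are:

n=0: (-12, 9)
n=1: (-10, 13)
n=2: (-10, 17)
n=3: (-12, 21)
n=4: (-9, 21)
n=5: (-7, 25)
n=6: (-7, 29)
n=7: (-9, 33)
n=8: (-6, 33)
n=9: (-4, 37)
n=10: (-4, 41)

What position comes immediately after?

Differencing gives (+2, +4), (+0, +4), (-2, +4), (+3, +0), (+2, +4), (+0, +4), (-2, +4), (+3, +0), (+2, +4), (+0, +4). This is the pattern (+2, +4), (+0, +4), (-2, +4), (+3, +0) repeated.
step 11: apply (-2, +4) → (-6, 45)

(-6, 45)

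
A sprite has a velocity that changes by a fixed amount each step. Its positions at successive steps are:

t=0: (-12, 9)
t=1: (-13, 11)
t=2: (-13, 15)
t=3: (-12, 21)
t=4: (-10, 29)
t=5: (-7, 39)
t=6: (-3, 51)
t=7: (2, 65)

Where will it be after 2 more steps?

(15, 99)

Taking differences between consecutive positions: (-1, +2), (+0, +4), (+1, +6), (+2, +8), (+3, +10), (+4, +12), (+5, +14). These grow by (+1, +2) each step.
step 8: (2, 65) + (+6, +16) → (8, 81)
step 9: (8, 81) + (+7, +18) → (15, 99)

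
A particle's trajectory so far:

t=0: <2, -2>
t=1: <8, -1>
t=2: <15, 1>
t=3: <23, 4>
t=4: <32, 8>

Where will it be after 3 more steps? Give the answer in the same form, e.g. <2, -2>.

Taking differences between consecutive positions: <+6, +1>, <+7, +2>, <+8, +3>, <+9, +4>. These grow by <+1, +1> each step.
step 5: <32, 8> + <+10, +5> → <42, 13>
step 6: <42, 13> + <+11, +6> → <53, 19>
step 7: <53, 19> + <+12, +7> → <65, 26>

<65, 26>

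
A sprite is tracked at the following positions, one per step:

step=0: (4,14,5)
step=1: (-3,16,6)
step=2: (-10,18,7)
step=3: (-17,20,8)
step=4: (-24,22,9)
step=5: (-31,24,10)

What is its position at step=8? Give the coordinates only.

(-52,30,13)

The position changes by (-7,+2,+1) every step.
step 6: (-31,24,10) + (-7,+2,+1) → (-38,26,11)
step 7: (-38,26,11) + (-7,+2,+1) → (-45,28,12)
step 8: (-45,28,12) + (-7,+2,+1) → (-52,30,13)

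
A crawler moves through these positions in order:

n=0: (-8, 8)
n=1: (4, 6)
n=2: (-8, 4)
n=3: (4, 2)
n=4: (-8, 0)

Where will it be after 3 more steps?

First: cycles through -8, 4 every 2 steps. Step 7 lands at position 1 of the cycle → 4.
Second: linear, -2 per step → -6 at step 7.

(4, -6)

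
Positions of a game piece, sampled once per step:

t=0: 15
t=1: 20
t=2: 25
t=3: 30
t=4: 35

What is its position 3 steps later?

50

Each step adds +5 to the position.
step 5: 35 + 5 → 40
step 6: 40 + 5 → 45
step 7: 45 + 5 → 50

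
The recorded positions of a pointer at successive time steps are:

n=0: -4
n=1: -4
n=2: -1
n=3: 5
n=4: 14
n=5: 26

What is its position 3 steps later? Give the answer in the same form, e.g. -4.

Taking differences between consecutive positions: +0, +3, +6, +9, +12. These grow by +3 each step.
step 6: 26 + 15 → 41
step 7: 41 + 18 → 59
step 8: 59 + 21 → 80

80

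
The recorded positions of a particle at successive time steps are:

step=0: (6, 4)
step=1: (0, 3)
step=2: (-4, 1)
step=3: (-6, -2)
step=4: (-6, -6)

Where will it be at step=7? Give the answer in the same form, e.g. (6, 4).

First differences are (-6, -1), (-4, -2), (-2, -3), (+0, -4); their common second difference is (+2, -1) (constant acceleration).
step 5: (-6, -6) + (+2, -5) → (-4, -11)
step 6: (-4, -11) + (+4, -6) → (0, -17)
step 7: (0, -17) + (+6, -7) → (6, -24)

(6, -24)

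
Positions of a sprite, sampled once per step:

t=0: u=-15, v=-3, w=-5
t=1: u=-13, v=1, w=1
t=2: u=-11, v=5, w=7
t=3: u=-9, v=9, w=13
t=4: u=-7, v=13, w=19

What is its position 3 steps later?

u=-1, v=25, w=37

The position changes by (+2, +4, +6) every step.
step 5: u=-7, v=13, w=19 + (+2, +4, +6) → u=-5, v=17, w=25
step 6: u=-5, v=17, w=25 + (+2, +4, +6) → u=-3, v=21, w=31
step 7: u=-3, v=21, w=31 + (+2, +4, +6) → u=-1, v=25, w=37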